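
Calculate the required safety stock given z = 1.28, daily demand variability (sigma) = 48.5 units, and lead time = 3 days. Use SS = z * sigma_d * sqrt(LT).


Formula: SS = z * sigma_d * sqrt(LT)
sqrt(LT) = sqrt(3) = 1.7321
SS = 1.28 * 48.5 * 1.7321
SS = 107.5 units

107.5 units


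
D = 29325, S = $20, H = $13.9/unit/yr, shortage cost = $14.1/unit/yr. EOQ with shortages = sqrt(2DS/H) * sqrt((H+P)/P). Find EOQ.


Formula: EOQ* = sqrt(2DS/H) * sqrt((H+P)/P)
Base EOQ = sqrt(2*29325*20/13.9) = 290.5 units
Correction = sqrt((13.9+14.1)/14.1) = 1.40919
EOQ* = 290.5 * 1.40919 = 409.4 units

409.4 units


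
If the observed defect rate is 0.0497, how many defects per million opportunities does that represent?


DPMO = defect_rate * 1000000 = 0.0497 * 1000000

49700


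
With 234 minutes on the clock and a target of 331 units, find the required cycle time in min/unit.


Formula: CT = Available Time / Number of Units
CT = 234 min / 331 units
CT = 0.71 min/unit

0.71 min/unit


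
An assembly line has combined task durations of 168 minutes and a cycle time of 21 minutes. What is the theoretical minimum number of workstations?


Formula: N_min = ceil(Sum of Task Times / Cycle Time)
N_min = ceil(168 min / 21 min) = ceil(8.0)
N_min = 8 stations

8


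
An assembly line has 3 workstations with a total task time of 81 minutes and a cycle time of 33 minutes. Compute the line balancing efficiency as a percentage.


Formula: Efficiency = Sum of Task Times / (N_stations * CT) * 100
Total station capacity = 3 stations * 33 min = 99 min
Efficiency = 81 / 99 * 100 = 81.8%

81.8%


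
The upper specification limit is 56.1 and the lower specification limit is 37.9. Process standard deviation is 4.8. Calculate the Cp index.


Cp = (56.1 - 37.9) / (6 * 4.8)

0.63


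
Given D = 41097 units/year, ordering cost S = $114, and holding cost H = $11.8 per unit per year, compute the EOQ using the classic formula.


Formula: EOQ = sqrt(2 * D * S / H)
Numerator: 2 * 41097 * 114 = 9370116
2DS/H = 9370116 / 11.8 = 794077.6
EOQ = sqrt(794077.6) = 891.1 units

891.1 units


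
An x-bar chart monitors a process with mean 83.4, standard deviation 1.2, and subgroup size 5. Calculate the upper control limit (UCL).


UCL = 83.4 + 3 * 1.2 / sqrt(5)

85.01


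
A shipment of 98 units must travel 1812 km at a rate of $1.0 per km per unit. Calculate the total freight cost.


TC = dist * cost * units = 1812 * 1.0 * 98 = $177576.00

$177576.00


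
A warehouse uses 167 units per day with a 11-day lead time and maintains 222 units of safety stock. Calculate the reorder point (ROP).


Formula: ROP = (Daily Demand * Lead Time) + Safety Stock
Demand during lead time = 167 * 11 = 1837 units
ROP = 1837 + 222 = 2059 units

2059 units


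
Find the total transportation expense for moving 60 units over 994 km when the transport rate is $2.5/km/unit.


TC = dist * cost * units = 994 * 2.5 * 60 = $149100.00

$149100.00


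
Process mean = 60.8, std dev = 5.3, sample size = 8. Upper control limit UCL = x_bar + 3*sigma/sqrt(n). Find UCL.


UCL = 60.8 + 3 * 5.3 / sqrt(8)

66.42


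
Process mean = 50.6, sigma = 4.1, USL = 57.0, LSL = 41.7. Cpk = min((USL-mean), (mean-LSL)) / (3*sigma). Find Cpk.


Cpu = (57.0 - 50.6) / (3 * 4.1) = 0.52
Cpl = (50.6 - 41.7) / (3 * 4.1) = 0.72
Cpk = min(0.52, 0.72) = 0.52

0.52


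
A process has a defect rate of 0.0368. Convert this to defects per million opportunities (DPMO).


DPMO = defect_rate * 1000000 = 0.0368 * 1000000

36800


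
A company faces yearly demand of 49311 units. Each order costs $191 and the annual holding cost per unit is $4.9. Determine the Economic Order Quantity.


Formula: EOQ = sqrt(2 * D * S / H)
Numerator: 2 * 49311 * 191 = 18836802
2DS/H = 18836802 / 4.9 = 3844245.3
EOQ = sqrt(3844245.3) = 1960.7 units

1960.7 units


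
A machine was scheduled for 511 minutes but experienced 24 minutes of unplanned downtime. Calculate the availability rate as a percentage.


Formula: Availability = (Planned Time - Downtime) / Planned Time * 100
Uptime = 511 - 24 = 487 min
Availability = 487 / 511 * 100 = 95.3%

95.3%


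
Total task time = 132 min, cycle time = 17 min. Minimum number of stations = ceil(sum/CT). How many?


Formula: N_min = ceil(Sum of Task Times / Cycle Time)
N_min = ceil(132 min / 17 min) = ceil(7.7647)
N_min = 8 stations

8


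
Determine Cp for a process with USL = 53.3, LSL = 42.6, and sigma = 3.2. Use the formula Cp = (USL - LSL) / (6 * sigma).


Cp = (53.3 - 42.6) / (6 * 3.2)

0.56


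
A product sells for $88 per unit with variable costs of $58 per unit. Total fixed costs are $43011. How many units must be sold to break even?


Formula: BEQ = Fixed Costs / (Price - Variable Cost)
Contribution margin = $88 - $58 = $30/unit
BEQ = ceil($43011 / $30/unit) = ceil(1433.7) = 1434 units

1434 units


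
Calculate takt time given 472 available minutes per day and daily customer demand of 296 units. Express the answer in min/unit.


Formula: Takt Time = Available Production Time / Customer Demand
Takt = 472 min/day / 296 units/day
Takt = 1.59 min/unit

1.59 min/unit


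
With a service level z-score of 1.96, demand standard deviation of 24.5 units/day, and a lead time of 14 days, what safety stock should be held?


Formula: SS = z * sigma_d * sqrt(LT)
sqrt(LT) = sqrt(14) = 3.7417
SS = 1.96 * 24.5 * 3.7417
SS = 179.7 units

179.7 units


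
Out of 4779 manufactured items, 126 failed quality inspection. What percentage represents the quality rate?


Formula: Quality Rate = Good Pieces / Total Pieces * 100
Good pieces = 4779 - 126 = 4653
QR = 4653 / 4779 * 100 = 97.4%

97.4%


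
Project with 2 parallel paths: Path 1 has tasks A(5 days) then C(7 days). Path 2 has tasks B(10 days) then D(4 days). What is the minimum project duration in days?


Path 1 = 5 + 7 = 12 days
Path 2 = 10 + 4 = 14 days
Duration = max(12, 14) = 14 days

14 days


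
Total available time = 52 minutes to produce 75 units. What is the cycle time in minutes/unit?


Formula: CT = Available Time / Number of Units
CT = 52 min / 75 units
CT = 0.69 min/unit

0.69 min/unit


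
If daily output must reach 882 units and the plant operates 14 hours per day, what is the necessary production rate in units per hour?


Formula: Production Rate = Daily Demand / Available Hours
Rate = 882 units/day / 14 hours/day
Rate = 63.0 units/hour

63.0 units/hour


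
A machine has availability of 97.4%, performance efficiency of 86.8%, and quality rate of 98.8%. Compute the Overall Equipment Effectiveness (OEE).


Formula: OEE = Availability * Performance * Quality / 10000
A * P = 97.4% * 86.8% / 100 = 84.54%
OEE = 84.54% * 98.8% / 100 = 83.5%

83.5%


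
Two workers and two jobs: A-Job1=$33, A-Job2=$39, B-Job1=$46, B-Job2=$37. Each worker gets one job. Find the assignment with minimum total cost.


Option 1: A->1 + B->2 = $33 + $37 = $70
Option 2: A->2 + B->1 = $39 + $46 = $85
Min cost = min($70, $85) = $70

$70


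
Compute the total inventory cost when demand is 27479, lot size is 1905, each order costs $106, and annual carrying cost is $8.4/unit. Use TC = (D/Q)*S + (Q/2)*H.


TC = 27479/1905 * 106 + 1905/2 * 8.4

$9530.02


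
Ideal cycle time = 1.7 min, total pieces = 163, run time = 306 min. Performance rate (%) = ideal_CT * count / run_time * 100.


Formula: Performance = (Ideal CT * Total Count) / Run Time * 100
Ideal output time = 1.7 * 163 = 277.1 min
Performance = 277.1 / 306 * 100 = 90.6%

90.6%


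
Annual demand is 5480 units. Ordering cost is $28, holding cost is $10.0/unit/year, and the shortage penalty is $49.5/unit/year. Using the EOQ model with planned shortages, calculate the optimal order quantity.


Formula: EOQ* = sqrt(2DS/H) * sqrt((H+P)/P)
Base EOQ = sqrt(2*5480*28/10.0) = 175.18 units
Correction = sqrt((10.0+49.5)/49.5) = 1.09637
EOQ* = 175.18 * 1.09637 = 192.1 units

192.1 units


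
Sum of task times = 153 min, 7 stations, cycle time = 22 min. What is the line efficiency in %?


Formula: Efficiency = Sum of Task Times / (N_stations * CT) * 100
Total station capacity = 7 stations * 22 min = 154 min
Efficiency = 153 / 154 * 100 = 99.4%

99.4%


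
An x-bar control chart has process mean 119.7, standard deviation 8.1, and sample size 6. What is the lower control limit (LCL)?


LCL = 119.7 - 3 * 8.1 / sqrt(6)

109.78


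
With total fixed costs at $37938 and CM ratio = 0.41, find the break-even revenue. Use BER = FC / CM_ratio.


Formula: BER = Fixed Costs / Contribution Margin Ratio
BER = $37938 / 0.41
BER = $92531.71 (to the nearest cent)

$92531.71


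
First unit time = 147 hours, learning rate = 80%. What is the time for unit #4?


Formula: T_n = T_1 * (learning_rate)^(log2(n)) where learning_rate = rate/100
Doublings = log2(4) = 2
T_n = 147 * 0.8^2
T_n = 147 * 0.64 = 94.1 hours

94.1 hours


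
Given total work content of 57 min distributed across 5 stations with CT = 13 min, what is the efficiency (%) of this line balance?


Formula: Efficiency = Sum of Task Times / (N_stations * CT) * 100
Total station capacity = 5 stations * 13 min = 65 min
Efficiency = 57 / 65 * 100 = 87.7%

87.7%


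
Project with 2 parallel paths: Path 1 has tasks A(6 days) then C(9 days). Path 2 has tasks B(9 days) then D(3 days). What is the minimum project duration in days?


Path 1 = 6 + 9 = 15 days
Path 2 = 9 + 3 = 12 days
Duration = max(15, 12) = 15 days

15 days


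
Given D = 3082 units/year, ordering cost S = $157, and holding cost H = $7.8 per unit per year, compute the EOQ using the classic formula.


Formula: EOQ = sqrt(2 * D * S / H)
Numerator: 2 * 3082 * 157 = 967748
2DS/H = 967748 / 7.8 = 124070.3
EOQ = sqrt(124070.3) = 352.2 units

352.2 units


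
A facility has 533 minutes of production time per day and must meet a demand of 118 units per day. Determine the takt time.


Formula: Takt Time = Available Production Time / Customer Demand
Takt = 533 min/day / 118 units/day
Takt = 4.52 min/unit

4.52 min/unit


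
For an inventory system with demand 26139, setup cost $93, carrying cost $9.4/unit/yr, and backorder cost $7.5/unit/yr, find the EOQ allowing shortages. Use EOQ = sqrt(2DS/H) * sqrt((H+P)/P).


Formula: EOQ* = sqrt(2DS/H) * sqrt((H+P)/P)
Base EOQ = sqrt(2*26139*93/9.4) = 719.18 units
Correction = sqrt((9.4+7.5)/7.5) = 1.50111
EOQ* = 719.18 * 1.50111 = 1079.6 units

1079.6 units


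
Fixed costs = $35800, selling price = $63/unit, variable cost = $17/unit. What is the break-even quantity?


Formula: BEQ = Fixed Costs / (Price - Variable Cost)
Contribution margin = $63 - $17 = $46/unit
BEQ = ceil($35800 / $46/unit) = ceil(778.26) = 779 units

779 units


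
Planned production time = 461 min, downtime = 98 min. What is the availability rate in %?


Formula: Availability = (Planned Time - Downtime) / Planned Time * 100
Uptime = 461 - 98 = 363 min
Availability = 363 / 461 * 100 = 78.7%

78.7%


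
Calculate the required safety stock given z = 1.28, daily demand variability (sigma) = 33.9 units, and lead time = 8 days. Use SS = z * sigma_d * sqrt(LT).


Formula: SS = z * sigma_d * sqrt(LT)
sqrt(LT) = sqrt(8) = 2.8284
SS = 1.28 * 33.9 * 2.8284
SS = 122.7 units

122.7 units


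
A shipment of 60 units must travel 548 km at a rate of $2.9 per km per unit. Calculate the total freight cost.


TC = dist * cost * units = 548 * 2.9 * 60 = $95352.00

$95352.00


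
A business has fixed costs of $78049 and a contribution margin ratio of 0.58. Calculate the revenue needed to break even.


Formula: BER = Fixed Costs / Contribution Margin Ratio
BER = $78049 / 0.58
BER = $134567.24 (to the nearest cent)

$134567.24


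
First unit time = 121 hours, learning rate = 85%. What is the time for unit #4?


Formula: T_n = T_1 * (learning_rate)^(log2(n)) where learning_rate = rate/100
Doublings = log2(4) = 2
T_n = 121 * 0.85^2
T_n = 121 * 0.7225 = 87.4 hours

87.4 hours


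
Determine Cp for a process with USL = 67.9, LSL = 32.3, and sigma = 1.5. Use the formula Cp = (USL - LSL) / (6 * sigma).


Cp = (67.9 - 32.3) / (6 * 1.5)

3.96


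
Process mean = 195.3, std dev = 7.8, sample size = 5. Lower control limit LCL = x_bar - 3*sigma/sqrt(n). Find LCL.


LCL = 195.3 - 3 * 7.8 / sqrt(5)

184.84


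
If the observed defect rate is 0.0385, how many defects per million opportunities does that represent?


DPMO = defect_rate * 1000000 = 0.0385 * 1000000

38500


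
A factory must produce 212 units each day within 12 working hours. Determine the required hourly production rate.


Formula: Production Rate = Daily Demand / Available Hours
Rate = 212 units/day / 12 hours/day
Rate = 17.7 units/hour

17.7 units/hour


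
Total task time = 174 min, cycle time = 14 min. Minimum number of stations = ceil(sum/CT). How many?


Formula: N_min = ceil(Sum of Task Times / Cycle Time)
N_min = ceil(174 min / 14 min) = ceil(12.4286)
N_min = 13 stations

13


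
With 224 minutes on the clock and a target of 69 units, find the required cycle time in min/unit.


Formula: CT = Available Time / Number of Units
CT = 224 min / 69 units
CT = 3.25 min/unit

3.25 min/unit


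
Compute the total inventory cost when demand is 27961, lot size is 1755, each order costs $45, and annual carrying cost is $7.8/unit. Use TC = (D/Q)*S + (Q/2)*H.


TC = 27961/1755 * 45 + 1755/2 * 7.8

$7561.45


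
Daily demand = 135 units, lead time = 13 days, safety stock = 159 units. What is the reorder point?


Formula: ROP = (Daily Demand * Lead Time) + Safety Stock
Demand during lead time = 135 * 13 = 1755 units
ROP = 1755 + 159 = 1914 units

1914 units


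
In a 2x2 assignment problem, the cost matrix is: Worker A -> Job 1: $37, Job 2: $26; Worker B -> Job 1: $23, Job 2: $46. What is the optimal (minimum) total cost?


Option 1: A->1 + B->2 = $37 + $46 = $83
Option 2: A->2 + B->1 = $26 + $23 = $49
Min cost = min($83, $49) = $49

$49


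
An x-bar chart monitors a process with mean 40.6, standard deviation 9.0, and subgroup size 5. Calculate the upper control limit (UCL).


UCL = 40.6 + 3 * 9.0 / sqrt(5)

52.67


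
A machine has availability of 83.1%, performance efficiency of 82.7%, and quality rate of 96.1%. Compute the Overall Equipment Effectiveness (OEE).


Formula: OEE = Availability * Performance * Quality / 10000
A * P = 83.1% * 82.7% / 100 = 68.72%
OEE = 68.72% * 96.1% / 100 = 66.0%

66.0%


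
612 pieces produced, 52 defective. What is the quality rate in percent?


Formula: Quality Rate = Good Pieces / Total Pieces * 100
Good pieces = 612 - 52 = 560
QR = 560 / 612 * 100 = 91.5%

91.5%


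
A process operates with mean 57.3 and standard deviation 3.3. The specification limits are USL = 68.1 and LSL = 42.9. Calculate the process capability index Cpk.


Cpu = (68.1 - 57.3) / (3 * 3.3) = 1.09
Cpl = (57.3 - 42.9) / (3 * 3.3) = 1.45
Cpk = min(1.09, 1.45) = 1.09

1.09


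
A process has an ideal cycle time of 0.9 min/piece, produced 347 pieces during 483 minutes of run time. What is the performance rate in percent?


Formula: Performance = (Ideal CT * Total Count) / Run Time * 100
Ideal output time = 0.9 * 347 = 312.3 min
Performance = 312.3 / 483 * 100 = 64.7%

64.7%


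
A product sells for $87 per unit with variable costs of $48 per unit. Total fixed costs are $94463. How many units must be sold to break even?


Formula: BEQ = Fixed Costs / (Price - Variable Cost)
Contribution margin = $87 - $48 = $39/unit
BEQ = ceil($94463 / $39/unit) = ceil(2422.13) = 2423 units

2423 units


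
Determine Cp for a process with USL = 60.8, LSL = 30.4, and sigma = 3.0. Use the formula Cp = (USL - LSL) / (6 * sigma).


Cp = (60.8 - 30.4) / (6 * 3.0)

1.69


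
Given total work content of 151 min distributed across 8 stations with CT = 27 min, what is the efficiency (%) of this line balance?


Formula: Efficiency = Sum of Task Times / (N_stations * CT) * 100
Total station capacity = 8 stations * 27 min = 216 min
Efficiency = 151 / 216 * 100 = 69.9%

69.9%


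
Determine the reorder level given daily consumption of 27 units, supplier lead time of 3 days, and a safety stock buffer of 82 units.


Formula: ROP = (Daily Demand * Lead Time) + Safety Stock
Demand during lead time = 27 * 3 = 81 units
ROP = 81 + 82 = 163 units

163 units


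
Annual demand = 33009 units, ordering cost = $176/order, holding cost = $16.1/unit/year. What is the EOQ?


Formula: EOQ = sqrt(2 * D * S / H)
Numerator: 2 * 33009 * 176 = 11619168
2DS/H = 11619168 / 16.1 = 721687.5
EOQ = sqrt(721687.5) = 849.5 units

849.5 units


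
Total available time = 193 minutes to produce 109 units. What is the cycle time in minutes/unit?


Formula: CT = Available Time / Number of Units
CT = 193 min / 109 units
CT = 1.77 min/unit

1.77 min/unit


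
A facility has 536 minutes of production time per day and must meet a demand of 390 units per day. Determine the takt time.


Formula: Takt Time = Available Production Time / Customer Demand
Takt = 536 min/day / 390 units/day
Takt = 1.37 min/unit

1.37 min/unit


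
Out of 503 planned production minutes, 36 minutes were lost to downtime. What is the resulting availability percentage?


Formula: Availability = (Planned Time - Downtime) / Planned Time * 100
Uptime = 503 - 36 = 467 min
Availability = 467 / 503 * 100 = 92.8%

92.8%


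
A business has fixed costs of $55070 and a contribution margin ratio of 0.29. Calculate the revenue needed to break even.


Formula: BER = Fixed Costs / Contribution Margin Ratio
BER = $55070 / 0.29
BER = $189896.55 (to the nearest cent)

$189896.55


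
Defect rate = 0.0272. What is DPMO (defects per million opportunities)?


DPMO = defect_rate * 1000000 = 0.0272 * 1000000

27200


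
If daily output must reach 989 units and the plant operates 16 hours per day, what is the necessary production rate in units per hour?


Formula: Production Rate = Daily Demand / Available Hours
Rate = 989 units/day / 16 hours/day
Rate = 61.8 units/hour

61.8 units/hour


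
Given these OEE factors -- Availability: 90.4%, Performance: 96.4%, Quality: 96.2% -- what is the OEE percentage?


Formula: OEE = Availability * Performance * Quality / 10000
A * P = 90.4% * 96.4% / 100 = 87.15%
OEE = 87.15% * 96.2% / 100 = 83.8%

83.8%


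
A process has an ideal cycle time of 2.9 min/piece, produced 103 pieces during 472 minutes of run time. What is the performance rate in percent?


Formula: Performance = (Ideal CT * Total Count) / Run Time * 100
Ideal output time = 2.9 * 103 = 298.7 min
Performance = 298.7 / 472 * 100 = 63.3%

63.3%


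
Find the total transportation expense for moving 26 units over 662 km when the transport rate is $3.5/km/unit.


TC = dist * cost * units = 662 * 3.5 * 26 = $60242.00

$60242.00


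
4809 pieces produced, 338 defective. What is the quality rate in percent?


Formula: Quality Rate = Good Pieces / Total Pieces * 100
Good pieces = 4809 - 338 = 4471
QR = 4471 / 4809 * 100 = 93.0%

93.0%


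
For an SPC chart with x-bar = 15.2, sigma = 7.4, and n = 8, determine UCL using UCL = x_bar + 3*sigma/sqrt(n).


UCL = 15.2 + 3 * 7.4 / sqrt(8)

23.05


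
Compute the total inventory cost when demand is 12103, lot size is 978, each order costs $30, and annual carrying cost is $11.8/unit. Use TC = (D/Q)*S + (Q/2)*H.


TC = 12103/978 * 30 + 978/2 * 11.8

$6141.46


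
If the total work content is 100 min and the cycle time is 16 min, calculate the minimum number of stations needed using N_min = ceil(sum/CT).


Formula: N_min = ceil(Sum of Task Times / Cycle Time)
N_min = ceil(100 min / 16 min) = ceil(6.25)
N_min = 7 stations

7


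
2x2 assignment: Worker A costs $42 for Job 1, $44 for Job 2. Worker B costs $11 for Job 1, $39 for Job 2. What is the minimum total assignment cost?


Option 1: A->1 + B->2 = $42 + $39 = $81
Option 2: A->2 + B->1 = $44 + $11 = $55
Min cost = min($81, $55) = $55

$55


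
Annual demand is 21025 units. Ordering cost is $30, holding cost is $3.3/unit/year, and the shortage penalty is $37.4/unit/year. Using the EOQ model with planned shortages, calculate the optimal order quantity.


Formula: EOQ* = sqrt(2DS/H) * sqrt((H+P)/P)
Base EOQ = sqrt(2*21025*30/3.3) = 618.28 units
Correction = sqrt((3.3+37.4)/37.4) = 1.04319
EOQ* = 618.28 * 1.04319 = 645.0 units

645.0 units


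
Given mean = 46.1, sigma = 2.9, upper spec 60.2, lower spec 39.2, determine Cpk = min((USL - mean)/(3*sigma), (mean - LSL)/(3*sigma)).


Cpu = (60.2 - 46.1) / (3 * 2.9) = 1.62
Cpl = (46.1 - 39.2) / (3 * 2.9) = 0.79
Cpk = min(1.62, 0.79) = 0.79

0.79


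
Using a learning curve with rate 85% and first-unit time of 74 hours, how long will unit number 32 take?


Formula: T_n = T_1 * (learning_rate)^(log2(n)) where learning_rate = rate/100
Doublings = log2(32) = 5
T_n = 74 * 0.85^5
T_n = 74 * 0.4437 = 32.8 hours

32.8 hours


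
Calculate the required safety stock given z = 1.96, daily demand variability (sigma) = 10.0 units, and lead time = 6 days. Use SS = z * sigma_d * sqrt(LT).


Formula: SS = z * sigma_d * sqrt(LT)
sqrt(LT) = sqrt(6) = 2.4495
SS = 1.96 * 10.0 * 2.4495
SS = 48.0 units

48.0 units


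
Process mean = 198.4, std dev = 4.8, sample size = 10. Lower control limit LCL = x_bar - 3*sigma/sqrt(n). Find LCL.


LCL = 198.4 - 3 * 4.8 / sqrt(10)

193.85


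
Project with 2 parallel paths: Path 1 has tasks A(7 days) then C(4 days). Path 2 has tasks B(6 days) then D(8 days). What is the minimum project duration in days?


Path 1 = 7 + 4 = 11 days
Path 2 = 6 + 8 = 14 days
Duration = max(11, 14) = 14 days

14 days


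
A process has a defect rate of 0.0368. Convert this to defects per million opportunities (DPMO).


DPMO = defect_rate * 1000000 = 0.0368 * 1000000

36800


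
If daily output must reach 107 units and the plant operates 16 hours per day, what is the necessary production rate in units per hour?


Formula: Production Rate = Daily Demand / Available Hours
Rate = 107 units/day / 16 hours/day
Rate = 6.7 units/hour

6.7 units/hour


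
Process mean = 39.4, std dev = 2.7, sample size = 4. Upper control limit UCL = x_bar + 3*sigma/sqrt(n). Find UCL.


UCL = 39.4 + 3 * 2.7 / sqrt(4)

43.45


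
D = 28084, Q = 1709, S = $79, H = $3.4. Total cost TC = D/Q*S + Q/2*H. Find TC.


TC = 28084/1709 * 79 + 1709/2 * 3.4

$4203.51


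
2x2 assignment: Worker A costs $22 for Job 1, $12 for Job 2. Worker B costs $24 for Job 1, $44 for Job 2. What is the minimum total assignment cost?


Option 1: A->1 + B->2 = $22 + $44 = $66
Option 2: A->2 + B->1 = $12 + $24 = $36
Min cost = min($66, $36) = $36

$36


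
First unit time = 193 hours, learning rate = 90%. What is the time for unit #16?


Formula: T_n = T_1 * (learning_rate)^(log2(n)) where learning_rate = rate/100
Doublings = log2(16) = 4
T_n = 193 * 0.9^4
T_n = 193 * 0.6561 = 126.6 hours

126.6 hours


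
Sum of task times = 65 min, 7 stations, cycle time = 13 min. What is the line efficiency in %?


Formula: Efficiency = Sum of Task Times / (N_stations * CT) * 100
Total station capacity = 7 stations * 13 min = 91 min
Efficiency = 65 / 91 * 100 = 71.4%

71.4%


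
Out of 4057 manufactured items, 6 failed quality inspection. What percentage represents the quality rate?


Formula: Quality Rate = Good Pieces / Total Pieces * 100
Good pieces = 4057 - 6 = 4051
QR = 4051 / 4057 * 100 = 99.9%

99.9%


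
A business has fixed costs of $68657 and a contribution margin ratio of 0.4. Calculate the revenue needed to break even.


Formula: BER = Fixed Costs / Contribution Margin Ratio
BER = $68657 / 0.4
BER = $171642.50 (to the nearest cent)

$171642.50


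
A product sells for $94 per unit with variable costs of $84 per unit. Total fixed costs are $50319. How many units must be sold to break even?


Formula: BEQ = Fixed Costs / (Price - Variable Cost)
Contribution margin = $94 - $84 = $10/unit
BEQ = ceil($50319 / $10/unit) = ceil(5031.9) = 5032 units

5032 units


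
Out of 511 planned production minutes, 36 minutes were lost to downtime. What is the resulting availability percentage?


Formula: Availability = (Planned Time - Downtime) / Planned Time * 100
Uptime = 511 - 36 = 475 min
Availability = 475 / 511 * 100 = 93.0%

93.0%


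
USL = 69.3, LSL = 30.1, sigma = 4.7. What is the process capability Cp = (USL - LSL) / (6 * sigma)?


Cp = (69.3 - 30.1) / (6 * 4.7)

1.39


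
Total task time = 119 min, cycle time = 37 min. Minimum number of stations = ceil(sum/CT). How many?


Formula: N_min = ceil(Sum of Task Times / Cycle Time)
N_min = ceil(119 min / 37 min) = ceil(3.2162)
N_min = 4 stations

4


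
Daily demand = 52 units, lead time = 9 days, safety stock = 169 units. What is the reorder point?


Formula: ROP = (Daily Demand * Lead Time) + Safety Stock
Demand during lead time = 52 * 9 = 468 units
ROP = 468 + 169 = 637 units

637 units


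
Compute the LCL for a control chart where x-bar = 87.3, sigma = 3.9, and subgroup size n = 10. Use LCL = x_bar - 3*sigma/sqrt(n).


LCL = 87.3 - 3 * 3.9 / sqrt(10)

83.6


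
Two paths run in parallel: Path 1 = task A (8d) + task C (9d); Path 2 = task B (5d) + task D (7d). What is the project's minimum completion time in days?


Path 1 = 8 + 9 = 17 days
Path 2 = 5 + 7 = 12 days
Duration = max(17, 12) = 17 days

17 days


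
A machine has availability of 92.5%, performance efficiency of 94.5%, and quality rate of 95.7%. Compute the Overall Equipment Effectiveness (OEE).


Formula: OEE = Availability * Performance * Quality / 10000
A * P = 92.5% * 94.5% / 100 = 87.41%
OEE = 87.41% * 95.7% / 100 = 83.7%

83.7%


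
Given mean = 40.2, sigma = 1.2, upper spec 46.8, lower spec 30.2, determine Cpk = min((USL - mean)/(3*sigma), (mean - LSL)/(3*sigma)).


Cpu = (46.8 - 40.2) / (3 * 1.2) = 1.83
Cpl = (40.2 - 30.2) / (3 * 1.2) = 2.78
Cpk = min(1.83, 2.78) = 1.83

1.83


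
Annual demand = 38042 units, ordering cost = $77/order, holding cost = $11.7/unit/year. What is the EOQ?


Formula: EOQ = sqrt(2 * D * S / H)
Numerator: 2 * 38042 * 77 = 5858468
2DS/H = 5858468 / 11.7 = 500723.8
EOQ = sqrt(500723.8) = 707.6 units

707.6 units


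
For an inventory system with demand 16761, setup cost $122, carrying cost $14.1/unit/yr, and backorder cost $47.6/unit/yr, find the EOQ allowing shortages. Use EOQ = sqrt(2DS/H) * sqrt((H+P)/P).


Formula: EOQ* = sqrt(2DS/H) * sqrt((H+P)/P)
Base EOQ = sqrt(2*16761*122/14.1) = 538.56 units
Correction = sqrt((14.1+47.6)/47.6) = 1.13852
EOQ* = 538.56 * 1.13852 = 613.2 units

613.2 units


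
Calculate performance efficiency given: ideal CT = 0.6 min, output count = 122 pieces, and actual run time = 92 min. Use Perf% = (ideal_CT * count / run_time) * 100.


Formula: Performance = (Ideal CT * Total Count) / Run Time * 100
Ideal output time = 0.6 * 122 = 73.2 min
Performance = 73.2 / 92 * 100 = 79.6%

79.6%


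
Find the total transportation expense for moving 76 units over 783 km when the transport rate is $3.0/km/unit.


TC = dist * cost * units = 783 * 3.0 * 76 = $178524.00

$178524.00


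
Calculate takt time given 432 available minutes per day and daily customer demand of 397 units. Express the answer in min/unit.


Formula: Takt Time = Available Production Time / Customer Demand
Takt = 432 min/day / 397 units/day
Takt = 1.09 min/unit

1.09 min/unit


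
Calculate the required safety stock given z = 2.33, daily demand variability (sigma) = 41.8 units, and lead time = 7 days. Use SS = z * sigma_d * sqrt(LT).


Formula: SS = z * sigma_d * sqrt(LT)
sqrt(LT) = sqrt(7) = 2.6458
SS = 2.33 * 41.8 * 2.6458
SS = 257.7 units

257.7 units


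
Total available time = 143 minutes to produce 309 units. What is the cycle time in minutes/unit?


Formula: CT = Available Time / Number of Units
CT = 143 min / 309 units
CT = 0.46 min/unit

0.46 min/unit


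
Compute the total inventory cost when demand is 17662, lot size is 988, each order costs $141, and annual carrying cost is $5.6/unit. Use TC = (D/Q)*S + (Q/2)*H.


TC = 17662/988 * 141 + 988/2 * 5.6

$5286.99


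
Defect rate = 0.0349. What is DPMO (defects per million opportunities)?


DPMO = defect_rate * 1000000 = 0.0349 * 1000000

34900


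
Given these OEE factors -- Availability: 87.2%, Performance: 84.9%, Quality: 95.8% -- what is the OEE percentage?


Formula: OEE = Availability * Performance * Quality / 10000
A * P = 87.2% * 84.9% / 100 = 74.03%
OEE = 74.03% * 95.8% / 100 = 70.9%

70.9%


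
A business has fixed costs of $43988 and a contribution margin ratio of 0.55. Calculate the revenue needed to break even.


Formula: BER = Fixed Costs / Contribution Margin Ratio
BER = $43988 / 0.55
BER = $79978.18 (to the nearest cent)

$79978.18


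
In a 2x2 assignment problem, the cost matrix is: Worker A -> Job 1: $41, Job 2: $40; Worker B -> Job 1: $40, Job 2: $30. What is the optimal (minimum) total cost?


Option 1: A->1 + B->2 = $41 + $30 = $71
Option 2: A->2 + B->1 = $40 + $40 = $80
Min cost = min($71, $80) = $71

$71


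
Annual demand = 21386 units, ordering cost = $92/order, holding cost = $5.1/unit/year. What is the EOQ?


Formula: EOQ = sqrt(2 * D * S / H)
Numerator: 2 * 21386 * 92 = 3935024
2DS/H = 3935024 / 5.1 = 771573.3
EOQ = sqrt(771573.3) = 878.4 units

878.4 units


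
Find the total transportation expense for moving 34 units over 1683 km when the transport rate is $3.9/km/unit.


TC = dist * cost * units = 1683 * 3.9 * 34 = $223165.80

$223165.80


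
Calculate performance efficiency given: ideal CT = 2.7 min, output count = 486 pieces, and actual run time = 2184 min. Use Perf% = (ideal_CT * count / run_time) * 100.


Formula: Performance = (Ideal CT * Total Count) / Run Time * 100
Ideal output time = 2.7 * 486 = 1312.2 min
Performance = 1312.2 / 2184 * 100 = 60.1%

60.1%


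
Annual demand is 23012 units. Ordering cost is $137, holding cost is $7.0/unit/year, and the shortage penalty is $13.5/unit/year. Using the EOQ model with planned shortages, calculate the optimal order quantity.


Formula: EOQ* = sqrt(2DS/H) * sqrt((H+P)/P)
Base EOQ = sqrt(2*23012*137/7.0) = 949.08 units
Correction = sqrt((7.0+13.5)/13.5) = 1.23228
EOQ* = 949.08 * 1.23228 = 1169.5 units

1169.5 units


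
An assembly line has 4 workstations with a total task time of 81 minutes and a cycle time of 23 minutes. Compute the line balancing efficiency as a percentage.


Formula: Efficiency = Sum of Task Times / (N_stations * CT) * 100
Total station capacity = 4 stations * 23 min = 92 min
Efficiency = 81 / 92 * 100 = 88.0%

88.0%


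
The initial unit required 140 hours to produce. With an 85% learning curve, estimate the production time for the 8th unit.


Formula: T_n = T_1 * (learning_rate)^(log2(n)) where learning_rate = rate/100
Doublings = log2(8) = 3
T_n = 140 * 0.85^3
T_n = 140 * 0.6141 = 86.0 hours

86.0 hours


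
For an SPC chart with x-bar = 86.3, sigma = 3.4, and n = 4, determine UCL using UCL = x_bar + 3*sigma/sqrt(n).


UCL = 86.3 + 3 * 3.4 / sqrt(4)

91.4


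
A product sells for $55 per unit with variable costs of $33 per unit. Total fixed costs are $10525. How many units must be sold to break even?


Formula: BEQ = Fixed Costs / (Price - Variable Cost)
Contribution margin = $55 - $33 = $22/unit
BEQ = ceil($10525 / $22/unit) = ceil(478.41) = 479 units

479 units


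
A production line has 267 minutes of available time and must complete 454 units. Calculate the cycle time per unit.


Formula: CT = Available Time / Number of Units
CT = 267 min / 454 units
CT = 0.59 min/unit

0.59 min/unit


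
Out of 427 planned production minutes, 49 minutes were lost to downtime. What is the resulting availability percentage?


Formula: Availability = (Planned Time - Downtime) / Planned Time * 100
Uptime = 427 - 49 = 378 min
Availability = 378 / 427 * 100 = 88.5%

88.5%


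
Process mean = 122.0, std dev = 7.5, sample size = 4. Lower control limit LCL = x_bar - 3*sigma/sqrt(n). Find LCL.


LCL = 122.0 - 3 * 7.5 / sqrt(4)

110.75


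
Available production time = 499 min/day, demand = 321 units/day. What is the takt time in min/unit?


Formula: Takt Time = Available Production Time / Customer Demand
Takt = 499 min/day / 321 units/day
Takt = 1.55 min/unit

1.55 min/unit


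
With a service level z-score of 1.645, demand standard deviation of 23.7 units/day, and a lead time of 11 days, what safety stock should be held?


Formula: SS = z * sigma_d * sqrt(LT)
sqrt(LT) = sqrt(11) = 3.3166
SS = 1.645 * 23.7 * 3.3166
SS = 129.3 units

129.3 units


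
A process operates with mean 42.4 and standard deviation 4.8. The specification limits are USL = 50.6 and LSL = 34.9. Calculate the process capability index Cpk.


Cpu = (50.6 - 42.4) / (3 * 4.8) = 0.57
Cpl = (42.4 - 34.9) / (3 * 4.8) = 0.52
Cpk = min(0.57, 0.52) = 0.52

0.52


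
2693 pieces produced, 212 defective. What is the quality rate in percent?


Formula: Quality Rate = Good Pieces / Total Pieces * 100
Good pieces = 2693 - 212 = 2481
QR = 2481 / 2693 * 100 = 92.1%

92.1%


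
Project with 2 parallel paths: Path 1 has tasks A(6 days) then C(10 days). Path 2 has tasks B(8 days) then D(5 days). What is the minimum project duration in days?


Path 1 = 6 + 10 = 16 days
Path 2 = 8 + 5 = 13 days
Duration = max(16, 13) = 16 days

16 days


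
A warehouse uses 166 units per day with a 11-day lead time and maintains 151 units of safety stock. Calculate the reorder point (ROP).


Formula: ROP = (Daily Demand * Lead Time) + Safety Stock
Demand during lead time = 166 * 11 = 1826 units
ROP = 1826 + 151 = 1977 units

1977 units


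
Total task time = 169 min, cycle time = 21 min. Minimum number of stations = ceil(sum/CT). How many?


Formula: N_min = ceil(Sum of Task Times / Cycle Time)
N_min = ceil(169 min / 21 min) = ceil(8.0476)
N_min = 9 stations

9


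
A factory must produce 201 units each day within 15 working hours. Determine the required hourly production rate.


Formula: Production Rate = Daily Demand / Available Hours
Rate = 201 units/day / 15 hours/day
Rate = 13.4 units/hour

13.4 units/hour


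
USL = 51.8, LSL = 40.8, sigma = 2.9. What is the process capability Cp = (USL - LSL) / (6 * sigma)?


Cp = (51.8 - 40.8) / (6 * 2.9)

0.63


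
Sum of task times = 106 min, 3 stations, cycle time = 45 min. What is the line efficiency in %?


Formula: Efficiency = Sum of Task Times / (N_stations * CT) * 100
Total station capacity = 3 stations * 45 min = 135 min
Efficiency = 106 / 135 * 100 = 78.5%

78.5%


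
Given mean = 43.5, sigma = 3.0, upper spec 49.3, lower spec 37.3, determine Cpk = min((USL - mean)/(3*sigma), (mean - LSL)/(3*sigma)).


Cpu = (49.3 - 43.5) / (3 * 3.0) = 0.64
Cpl = (43.5 - 37.3) / (3 * 3.0) = 0.69
Cpk = min(0.64, 0.69) = 0.64

0.64


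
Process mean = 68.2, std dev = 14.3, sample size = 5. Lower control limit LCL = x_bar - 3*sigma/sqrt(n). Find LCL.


LCL = 68.2 - 3 * 14.3 / sqrt(5)

49.01


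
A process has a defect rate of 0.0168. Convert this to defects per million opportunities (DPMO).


DPMO = defect_rate * 1000000 = 0.0168 * 1000000

16800


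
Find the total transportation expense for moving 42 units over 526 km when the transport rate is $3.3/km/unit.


TC = dist * cost * units = 526 * 3.3 * 42 = $72903.60

$72903.60


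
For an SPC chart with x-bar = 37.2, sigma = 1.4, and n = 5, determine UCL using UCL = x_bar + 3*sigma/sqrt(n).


UCL = 37.2 + 3 * 1.4 / sqrt(5)

39.08


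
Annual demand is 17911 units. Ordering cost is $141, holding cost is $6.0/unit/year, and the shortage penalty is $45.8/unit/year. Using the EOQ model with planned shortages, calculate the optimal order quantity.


Formula: EOQ* = sqrt(2DS/H) * sqrt((H+P)/P)
Base EOQ = sqrt(2*17911*141/6.0) = 917.51 units
Correction = sqrt((6.0+45.8)/45.8) = 1.06349
EOQ* = 917.51 * 1.06349 = 975.8 units

975.8 units


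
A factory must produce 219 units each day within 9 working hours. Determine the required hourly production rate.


Formula: Production Rate = Daily Demand / Available Hours
Rate = 219 units/day / 9 hours/day
Rate = 24.3 units/hour

24.3 units/hour


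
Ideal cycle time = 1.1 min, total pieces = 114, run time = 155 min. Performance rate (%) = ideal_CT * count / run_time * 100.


Formula: Performance = (Ideal CT * Total Count) / Run Time * 100
Ideal output time = 1.1 * 114 = 125.4 min
Performance = 125.4 / 155 * 100 = 80.9%

80.9%


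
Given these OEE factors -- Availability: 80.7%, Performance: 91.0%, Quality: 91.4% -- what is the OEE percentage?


Formula: OEE = Availability * Performance * Quality / 10000
A * P = 80.7% * 91.0% / 100 = 73.44%
OEE = 73.44% * 91.4% / 100 = 67.1%

67.1%


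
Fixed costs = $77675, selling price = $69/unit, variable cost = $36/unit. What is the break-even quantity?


Formula: BEQ = Fixed Costs / (Price - Variable Cost)
Contribution margin = $69 - $36 = $33/unit
BEQ = ceil($77675 / $33/unit) = ceil(2353.79) = 2354 units

2354 units


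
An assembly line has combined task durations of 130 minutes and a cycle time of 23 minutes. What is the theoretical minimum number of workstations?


Formula: N_min = ceil(Sum of Task Times / Cycle Time)
N_min = ceil(130 min / 23 min) = ceil(5.6522)
N_min = 6 stations

6


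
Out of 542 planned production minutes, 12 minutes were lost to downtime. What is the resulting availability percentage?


Formula: Availability = (Planned Time - Downtime) / Planned Time * 100
Uptime = 542 - 12 = 530 min
Availability = 530 / 542 * 100 = 97.8%

97.8%


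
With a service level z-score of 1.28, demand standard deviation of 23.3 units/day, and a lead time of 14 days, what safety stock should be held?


Formula: SS = z * sigma_d * sqrt(LT)
sqrt(LT) = sqrt(14) = 3.7417
SS = 1.28 * 23.3 * 3.7417
SS = 111.6 units

111.6 units


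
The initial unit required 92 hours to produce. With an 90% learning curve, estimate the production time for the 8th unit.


Formula: T_n = T_1 * (learning_rate)^(log2(n)) where learning_rate = rate/100
Doublings = log2(8) = 3
T_n = 92 * 0.9^3
T_n = 92 * 0.729 = 67.1 hours

67.1 hours


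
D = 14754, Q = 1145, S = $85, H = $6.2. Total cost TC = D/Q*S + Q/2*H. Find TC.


TC = 14754/1145 * 85 + 1145/2 * 6.2

$4644.78


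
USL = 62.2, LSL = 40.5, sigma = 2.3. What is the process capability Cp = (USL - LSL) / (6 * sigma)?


Cp = (62.2 - 40.5) / (6 * 2.3)

1.57


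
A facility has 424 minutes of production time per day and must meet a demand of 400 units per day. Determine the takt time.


Formula: Takt Time = Available Production Time / Customer Demand
Takt = 424 min/day / 400 units/day
Takt = 1.06 min/unit

1.06 min/unit


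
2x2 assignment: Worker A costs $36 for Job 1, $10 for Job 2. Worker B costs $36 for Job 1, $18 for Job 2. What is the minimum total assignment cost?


Option 1: A->1 + B->2 = $36 + $18 = $54
Option 2: A->2 + B->1 = $10 + $36 = $46
Min cost = min($54, $46) = $46

$46


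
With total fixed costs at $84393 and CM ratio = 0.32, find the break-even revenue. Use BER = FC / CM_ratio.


Formula: BER = Fixed Costs / Contribution Margin Ratio
BER = $84393 / 0.32
BER = $263728.13 (to the nearest cent)

$263728.13


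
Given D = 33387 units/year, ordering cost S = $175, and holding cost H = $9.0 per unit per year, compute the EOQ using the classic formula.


Formula: EOQ = sqrt(2 * D * S / H)
Numerator: 2 * 33387 * 175 = 11685450
2DS/H = 11685450 / 9.0 = 1298383.3
EOQ = sqrt(1298383.3) = 1139.5 units

1139.5 units


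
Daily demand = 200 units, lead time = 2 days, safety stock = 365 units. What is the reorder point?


Formula: ROP = (Daily Demand * Lead Time) + Safety Stock
Demand during lead time = 200 * 2 = 400 units
ROP = 400 + 365 = 765 units

765 units
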